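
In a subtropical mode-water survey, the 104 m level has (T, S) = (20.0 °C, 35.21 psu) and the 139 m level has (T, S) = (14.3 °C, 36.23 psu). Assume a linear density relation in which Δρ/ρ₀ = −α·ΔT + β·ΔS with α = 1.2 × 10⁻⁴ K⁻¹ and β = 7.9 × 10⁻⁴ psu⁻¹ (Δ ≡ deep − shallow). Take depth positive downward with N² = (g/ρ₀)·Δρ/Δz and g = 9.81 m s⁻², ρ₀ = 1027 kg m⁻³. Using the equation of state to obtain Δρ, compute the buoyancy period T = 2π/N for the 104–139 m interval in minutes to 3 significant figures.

5.12 min

ΔT = -5.7 K, ΔS = +1.02 psu (deep − shallow).
Δρ/ρ₀ = −αΔT + βΔS = 6.84 × 10⁻⁴ + 8.058 × 10⁻⁴ = 1.4898 × 10⁻³, so Δρ ≈ 1.530 kg m⁻³.
N² = (g/ρ₀)·Δρ/Δz = g·(Δρ/ρ₀)/Δz = 9.81 × 1.4898 × 10⁻³ / 35 = 4.1757 × 10⁻⁴ s⁻².
N = √(4.1757 × 10⁻⁴) = 0.020435 rad s⁻¹ → T = 2π/N = 307.47 s = 5.1245 min ≈ 5.12 min.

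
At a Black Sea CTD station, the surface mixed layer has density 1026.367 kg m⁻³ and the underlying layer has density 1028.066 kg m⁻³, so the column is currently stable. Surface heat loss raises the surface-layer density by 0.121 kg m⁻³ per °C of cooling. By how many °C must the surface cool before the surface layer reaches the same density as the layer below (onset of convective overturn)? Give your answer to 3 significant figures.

Density deficit of the surface layer: 1028.066 − 1026.367 = 1.699 kg m⁻³.
Required change = 1.699 / 0.121 = 14.0 °C.

14.0 °C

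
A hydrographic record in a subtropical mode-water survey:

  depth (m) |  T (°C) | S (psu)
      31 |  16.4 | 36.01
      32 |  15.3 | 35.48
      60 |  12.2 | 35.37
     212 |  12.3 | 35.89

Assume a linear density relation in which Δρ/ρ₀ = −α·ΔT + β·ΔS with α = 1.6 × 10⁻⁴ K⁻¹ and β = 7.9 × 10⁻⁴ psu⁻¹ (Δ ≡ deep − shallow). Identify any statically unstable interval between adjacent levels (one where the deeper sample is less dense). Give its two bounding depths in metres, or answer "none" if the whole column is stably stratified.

Evaluate Δρ/ρ₀ = −αΔT + βΔS across each adjacent pair:
  31–32 m: −αΔT+βΔS = −(1.6 × 10⁻⁴)(-1.1)+(7.9 × 10⁻⁴)(-0.53) = -2.4 × 10⁻⁴ → UNSTABLE
  32–60 m: −αΔT+βΔS = −(1.6 × 10⁻⁴)(-3.1)+(7.9 × 10⁻⁴)(-0.11) = 4.1 × 10⁻⁴ → stable
  60–212 m: −αΔT+βΔS = −(1.6 × 10⁻⁴)(+0.1)+(7.9 × 10⁻⁴)(+0.52) = 3.9 × 10⁻⁴ → stable
The 31–32 m interval has Δρ < 0: lighter water underlies denser water.

31–32 m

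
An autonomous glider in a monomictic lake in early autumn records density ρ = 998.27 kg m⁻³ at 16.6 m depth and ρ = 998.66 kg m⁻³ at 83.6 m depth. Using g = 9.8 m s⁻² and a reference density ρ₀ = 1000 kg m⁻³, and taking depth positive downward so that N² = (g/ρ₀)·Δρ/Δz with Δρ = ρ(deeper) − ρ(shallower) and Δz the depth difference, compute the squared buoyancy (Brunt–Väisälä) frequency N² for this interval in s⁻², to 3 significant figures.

5.70 × 10⁻⁵ s⁻²

Δρ = 998.66 − 998.27 = 0.39 kg m⁻³ over Δz = 83.6 − 16.6 = 67 m.
N² = (9.8/1000) × (0.39/67) = 5.7045 × 10⁻⁵ s⁻² ≈ 5.70 × 10⁻⁵ s⁻².
Since Δρ > 0 the layer is stably stratified.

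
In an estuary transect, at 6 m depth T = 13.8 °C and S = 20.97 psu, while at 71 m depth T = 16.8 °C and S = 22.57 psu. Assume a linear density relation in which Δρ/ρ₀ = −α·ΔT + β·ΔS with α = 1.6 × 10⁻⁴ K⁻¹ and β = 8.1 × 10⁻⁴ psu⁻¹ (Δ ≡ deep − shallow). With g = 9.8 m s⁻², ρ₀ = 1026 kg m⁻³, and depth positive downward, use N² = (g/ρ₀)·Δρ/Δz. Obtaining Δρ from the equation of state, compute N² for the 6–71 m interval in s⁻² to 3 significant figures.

1.23 × 10⁻⁴ s⁻²

ΔT = +3.0 K, ΔS = +1.60 psu (deep − shallow).
Δρ/ρ₀ = −αΔT + βΔS = -4.80 × 10⁻⁴ + 1.296 × 10⁻³ = 8.16 × 10⁻⁴, so Δρ ≈ 0.8372 kg m⁻³.
N² = (g/ρ₀)·Δρ/Δz = g·(Δρ/ρ₀)/Δz = 9.8 × 8.16 × 10⁻⁴ / 65 = 1.2303 × 10⁻⁴ s⁻² ≈ 1.23 × 10⁻⁴ s⁻².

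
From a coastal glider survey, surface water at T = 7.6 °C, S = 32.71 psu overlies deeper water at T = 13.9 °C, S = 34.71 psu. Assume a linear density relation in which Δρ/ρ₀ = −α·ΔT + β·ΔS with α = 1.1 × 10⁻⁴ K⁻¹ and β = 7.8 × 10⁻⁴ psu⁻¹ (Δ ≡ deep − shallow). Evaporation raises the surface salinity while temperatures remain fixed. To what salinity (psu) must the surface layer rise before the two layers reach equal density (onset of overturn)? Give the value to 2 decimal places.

Neutral buoyancy requires −α(T_deep − T_surf) + β(S_deep − S_surf′) = 0.
S_surf′ = S_deep − (α/β)·ΔT = 34.71 − (1.1 × 10⁻⁴/7.8 × 10⁻⁴)·(+6.3) = 33.8215 psu.
Increase required: 33.8215 − 32.71 = 1.1115 psu.

33.82 psu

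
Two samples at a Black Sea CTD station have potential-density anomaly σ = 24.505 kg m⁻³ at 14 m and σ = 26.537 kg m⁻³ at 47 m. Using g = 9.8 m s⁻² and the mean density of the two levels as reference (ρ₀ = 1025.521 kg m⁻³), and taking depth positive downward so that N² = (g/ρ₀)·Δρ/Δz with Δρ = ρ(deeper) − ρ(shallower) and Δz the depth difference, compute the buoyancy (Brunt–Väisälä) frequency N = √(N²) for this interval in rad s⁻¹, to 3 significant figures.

Δρ = 1026.537 − 1024.505 = 2.032 kg m⁻³ over Δz = 47 − 14 = 33 m.
N² = (9.8/1025.521) × (2.032/33) = 5.8843 × 10⁻⁴ s⁻².
N = √(5.8843 × 10⁻⁴) = 0.024258 rad s⁻¹ ≈ 0.0243 rad s⁻¹.

0.0243 rad s⁻¹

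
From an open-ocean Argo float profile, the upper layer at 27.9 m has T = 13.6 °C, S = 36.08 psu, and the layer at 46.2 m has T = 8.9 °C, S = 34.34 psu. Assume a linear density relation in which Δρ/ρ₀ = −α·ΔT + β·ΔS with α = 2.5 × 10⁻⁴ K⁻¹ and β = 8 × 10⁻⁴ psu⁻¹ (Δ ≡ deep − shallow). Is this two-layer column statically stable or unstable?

ΔT = 8.9 − 13.6 = -4.7 K and ΔS = 34.34 − 36.08 = -1.74 psu (deep − shallow).
−αΔT = 1.175 × 10⁻³; βΔS = -1.392 × 10⁻³; sum Δρ/ρ₀ = -2.17 × 10⁻⁴.
Δρ/ρ₀ < 0, so Δρ < 0: deeper water is lighter → statically unstable; the column would overturn.

unstable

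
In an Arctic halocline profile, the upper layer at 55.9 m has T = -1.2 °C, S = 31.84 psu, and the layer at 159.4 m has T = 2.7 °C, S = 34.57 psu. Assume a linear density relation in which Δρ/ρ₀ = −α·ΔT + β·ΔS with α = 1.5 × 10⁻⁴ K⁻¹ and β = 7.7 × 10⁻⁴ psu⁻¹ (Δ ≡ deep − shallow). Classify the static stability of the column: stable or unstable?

stable

ΔT = 2.7 − -1.2 = +3.9 K and ΔS = 34.57 − 31.84 = +2.73 psu (deep − shallow).
−αΔT = -5.85 × 10⁻⁴; βΔS = 2.1021 × 10⁻³; sum Δρ/ρ₀ = 1.5171 × 10⁻³.
Δρ/ρ₀ > 0, so Δρ > 0: deeper water is denser → statically stable.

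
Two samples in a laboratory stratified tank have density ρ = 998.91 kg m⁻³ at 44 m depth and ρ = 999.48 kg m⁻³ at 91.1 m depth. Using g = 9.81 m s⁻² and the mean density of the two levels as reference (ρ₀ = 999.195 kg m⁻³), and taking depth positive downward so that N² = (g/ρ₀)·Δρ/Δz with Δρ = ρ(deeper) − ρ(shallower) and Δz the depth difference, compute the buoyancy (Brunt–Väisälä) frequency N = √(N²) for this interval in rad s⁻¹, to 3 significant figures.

0.0109 rad s⁻¹

Δρ = 999.48 − 998.91 = 0.57 kg m⁻³ over Δz = 91.1 − 44 = 47.1 m.
N² = (9.81/999.195) × (0.57/47.1) = 1.1882 × 10⁻⁴ s⁻².
N = √(1.1882 × 10⁻⁴) = 0.010900 rad s⁻¹ ≈ 0.0109 rad s⁻¹.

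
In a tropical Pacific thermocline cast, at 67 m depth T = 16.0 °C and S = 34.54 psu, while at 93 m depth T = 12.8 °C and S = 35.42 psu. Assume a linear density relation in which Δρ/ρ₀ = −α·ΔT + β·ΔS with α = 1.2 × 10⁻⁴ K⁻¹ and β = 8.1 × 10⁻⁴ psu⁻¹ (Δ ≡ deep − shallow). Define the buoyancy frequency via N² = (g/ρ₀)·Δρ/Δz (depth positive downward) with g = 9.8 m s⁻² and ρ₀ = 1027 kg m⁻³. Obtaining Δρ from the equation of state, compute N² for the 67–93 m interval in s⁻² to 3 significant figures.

ΔT = -3.2 K, ΔS = +0.88 psu (deep − shallow).
Δρ/ρ₀ = −αΔT + βΔS = 3.84 × 10⁻⁴ + 7.128 × 10⁻⁴ = 1.0968 × 10⁻³, so Δρ ≈ 1.126 kg m⁻³.
N² = (g/ρ₀)·Δρ/Δz = g·(Δρ/ρ₀)/Δz = 9.8 × 1.0968 × 10⁻³ / 26 = 4.1341 × 10⁻⁴ s⁻² ≈ 4.13 × 10⁻⁴ s⁻².

4.13 × 10⁻⁴ s⁻²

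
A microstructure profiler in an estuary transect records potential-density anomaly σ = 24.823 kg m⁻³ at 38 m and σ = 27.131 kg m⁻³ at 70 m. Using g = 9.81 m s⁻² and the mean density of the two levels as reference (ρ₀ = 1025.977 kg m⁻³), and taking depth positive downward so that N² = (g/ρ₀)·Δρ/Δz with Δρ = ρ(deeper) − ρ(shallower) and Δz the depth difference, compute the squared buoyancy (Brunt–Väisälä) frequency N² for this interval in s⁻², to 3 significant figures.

6.90 × 10⁻⁴ s⁻²

Δρ = 1027.131 − 1024.823 = 2.308 kg m⁻³ over Δz = 70 − 38 = 32 m.
N² = (9.81/1025.977) × (2.308/32) = 6.8963 × 10⁻⁴ s⁻² ≈ 6.90 × 10⁻⁴ s⁻².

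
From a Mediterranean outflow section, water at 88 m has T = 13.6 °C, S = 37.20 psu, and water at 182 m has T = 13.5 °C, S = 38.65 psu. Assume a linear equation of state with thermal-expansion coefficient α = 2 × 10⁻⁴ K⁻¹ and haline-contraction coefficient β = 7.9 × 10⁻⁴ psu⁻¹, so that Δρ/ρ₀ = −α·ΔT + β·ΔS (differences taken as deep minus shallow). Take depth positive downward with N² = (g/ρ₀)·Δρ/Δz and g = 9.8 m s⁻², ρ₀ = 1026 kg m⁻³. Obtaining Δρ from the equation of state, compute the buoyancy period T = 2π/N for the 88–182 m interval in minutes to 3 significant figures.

9.50 min

ΔT = -0.1 K, ΔS = +1.45 psu (deep − shallow).
Δρ/ρ₀ = −αΔT + βΔS = 2.00 × 10⁻⁵ + 1.1455 × 10⁻³ = 1.1655 × 10⁻³, so Δρ ≈ 1.196 kg m⁻³.
N² = (g/ρ₀)·Δρ/Δz = g·(Δρ/ρ₀)/Δz = 9.8 × 1.1655 × 10⁻³ / 94 = 1.2151 × 10⁻⁴ s⁻².
N = √(1.2151 × 10⁻⁴) = 0.011023 rad s⁻¹ → T = 2π/N = 570.01 s = 9.5002 min ≈ 9.50 min.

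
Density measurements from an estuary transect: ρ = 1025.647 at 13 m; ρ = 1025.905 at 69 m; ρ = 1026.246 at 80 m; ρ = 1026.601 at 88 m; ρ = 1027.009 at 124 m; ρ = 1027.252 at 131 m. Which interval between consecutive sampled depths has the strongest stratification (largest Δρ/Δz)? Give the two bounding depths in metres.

Compute the density gradient over each adjacent pair:
  13–69 m: Δρ/Δz = 0.258/56 = 4.6 × 10⁻³ kg m⁻⁴
  69–80 m: Δρ/Δz = 0.341/11 = 0.031 kg m⁻⁴
  80–88 m: Δρ/Δz = 0.355/8 = 0.044 kg m⁻⁴
  88–124 m: Δρ/Δz = 0.408/36 = 0.011 kg m⁻⁴
  124–131 m: Δρ/Δz = 0.243/7 = 0.035 kg m⁻⁴
The largest gradient is in the 80–88 m interval — the pycnocline.

80–88 m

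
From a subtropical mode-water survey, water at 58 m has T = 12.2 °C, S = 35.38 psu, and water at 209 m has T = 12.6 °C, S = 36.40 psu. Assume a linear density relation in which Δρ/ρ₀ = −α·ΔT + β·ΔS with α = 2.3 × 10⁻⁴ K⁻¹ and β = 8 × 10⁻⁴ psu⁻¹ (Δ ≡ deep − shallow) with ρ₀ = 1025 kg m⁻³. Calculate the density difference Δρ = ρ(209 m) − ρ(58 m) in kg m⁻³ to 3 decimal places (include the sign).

+0.742 kg m⁻³

ΔT = +0.4 K, ΔS = +1.02 psu (deep − shallow).
Δρ/ρ₀ = −(2.3 × 10⁻⁴)(+0.4) + (8 × 10⁻⁴)(+1.02) = 7.24 × 10⁻⁴.
Δρ = 1025 × (7.24 × 10⁻⁴) = +0.742 kg m⁻³.
Positive Δρ: denser below, stable.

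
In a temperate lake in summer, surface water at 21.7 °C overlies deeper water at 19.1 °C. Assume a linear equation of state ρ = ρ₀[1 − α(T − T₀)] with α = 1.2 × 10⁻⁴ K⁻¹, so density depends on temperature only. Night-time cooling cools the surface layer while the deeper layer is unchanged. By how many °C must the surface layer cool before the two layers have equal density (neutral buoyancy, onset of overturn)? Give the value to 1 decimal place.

2.6 °C

With temperature the only control, equal density requires T_surf′ = T_deep.
T_surf′ = 19.1 °C.
Cooling required: 21.7 − 19.1 = 2.6 °C.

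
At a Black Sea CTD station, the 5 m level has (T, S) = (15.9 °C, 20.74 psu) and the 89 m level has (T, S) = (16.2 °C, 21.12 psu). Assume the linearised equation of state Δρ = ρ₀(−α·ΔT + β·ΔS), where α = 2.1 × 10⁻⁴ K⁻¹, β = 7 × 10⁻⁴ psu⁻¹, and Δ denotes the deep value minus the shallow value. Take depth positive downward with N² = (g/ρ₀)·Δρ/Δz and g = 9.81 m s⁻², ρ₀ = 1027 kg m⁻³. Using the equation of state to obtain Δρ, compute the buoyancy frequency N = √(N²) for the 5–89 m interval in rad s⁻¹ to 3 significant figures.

ΔT = +0.3 K, ΔS = +0.38 psu (deep − shallow).
Δρ/ρ₀ = −αΔT + βΔS = -6.30 × 10⁻⁵ + 2.66 × 10⁻⁴ = 2.03 × 10⁻⁴, so Δρ ≈ 0.2085 kg m⁻³.
N² = (g/ρ₀)·Δρ/Δz = g·(Δρ/ρ₀)/Δz = 9.81 × 2.03 × 10⁻⁴ / 84 = 2.3708 × 10⁻⁵ s⁻².
N = √(2.3708 × 10⁻⁵) = 4.8691 × 10⁻³ rad s⁻¹ ≈ 4.87 × 10⁻³ rad s⁻¹.

4.87 × 10⁻³ rad s⁻¹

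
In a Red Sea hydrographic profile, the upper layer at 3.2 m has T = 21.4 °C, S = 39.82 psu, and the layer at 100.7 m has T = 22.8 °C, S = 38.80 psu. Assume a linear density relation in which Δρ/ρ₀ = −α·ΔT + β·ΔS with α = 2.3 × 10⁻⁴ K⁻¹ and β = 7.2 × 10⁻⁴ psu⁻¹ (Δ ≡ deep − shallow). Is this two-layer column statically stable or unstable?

unstable

ΔT = 22.8 − 21.4 = +1.4 K and ΔS = 38.80 − 39.82 = -1.02 psu (deep − shallow).
−αΔT = -3.22 × 10⁻⁴; βΔS = -7.344 × 10⁻⁴; sum Δρ/ρ₀ = -1.0564 × 10⁻³.
Δρ/ρ₀ < 0, so Δρ < 0: deeper water is lighter → statically unstable; the column would overturn.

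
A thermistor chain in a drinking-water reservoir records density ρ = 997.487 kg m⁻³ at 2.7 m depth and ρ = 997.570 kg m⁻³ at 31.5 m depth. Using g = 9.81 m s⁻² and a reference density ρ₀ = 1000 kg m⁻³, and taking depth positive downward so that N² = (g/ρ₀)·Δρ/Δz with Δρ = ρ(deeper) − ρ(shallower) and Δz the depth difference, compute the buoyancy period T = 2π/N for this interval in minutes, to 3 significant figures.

19.7 min

Δρ = 997.570 − 997.487 = 0.083 kg m⁻³ over Δz = 31.5 − 2.7 = 28.8 m.
N² = (9.81/1000) × (0.083/28.8) = 2.8272 × 10⁻⁵ s⁻².
N = √(2.8272 × 10⁻⁵) = 5.3171 × 10⁻³ rad s⁻¹, so T = 2π/N = 1.1817 × 10³ s = 19.695 min ≈ 19.7 min.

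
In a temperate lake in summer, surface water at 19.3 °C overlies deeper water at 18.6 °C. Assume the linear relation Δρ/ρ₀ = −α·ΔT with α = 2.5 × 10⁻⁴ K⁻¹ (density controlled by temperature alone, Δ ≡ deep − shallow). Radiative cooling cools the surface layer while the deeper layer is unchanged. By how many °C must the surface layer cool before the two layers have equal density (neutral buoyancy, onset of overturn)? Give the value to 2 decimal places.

0.70 °C

With temperature the only control, equal density requires T_surf′ = T_deep.
T_surf′ = 18.6 °C.
Cooling required: 19.3 − 18.6 = 0.70 °C.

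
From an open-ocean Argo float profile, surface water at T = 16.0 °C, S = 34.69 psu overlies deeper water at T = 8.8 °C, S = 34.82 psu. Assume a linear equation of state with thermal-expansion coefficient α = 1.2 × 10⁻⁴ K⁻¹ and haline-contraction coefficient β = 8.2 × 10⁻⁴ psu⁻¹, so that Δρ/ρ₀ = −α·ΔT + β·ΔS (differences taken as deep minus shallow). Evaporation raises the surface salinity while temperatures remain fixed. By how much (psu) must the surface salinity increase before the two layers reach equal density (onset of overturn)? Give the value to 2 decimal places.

Neutral buoyancy requires −α(T_deep − T_surf) + β(S_deep − S_surf′) = 0.
S_surf′ = S_deep − (α/β)·ΔT = 34.82 − (1.2 × 10⁻⁴/8.2 × 10⁻⁴)·(-7.2) = 35.8737 psu.
Increase required: 35.8737 − 34.69 = 1.1837 psu.

1.18 psu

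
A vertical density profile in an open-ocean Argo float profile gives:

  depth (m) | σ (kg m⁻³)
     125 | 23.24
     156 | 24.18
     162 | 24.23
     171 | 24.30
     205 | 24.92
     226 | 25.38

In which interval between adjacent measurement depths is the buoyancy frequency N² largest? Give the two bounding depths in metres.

125–156 m

Compute the density gradient over each adjacent pair:
  125–156 m: Δρ/Δz = 0.94/31 = 0.030 kg m⁻⁴
  156–162 m: Δρ/Δz = 0.05/6 = 8.3 × 10⁻³ kg m⁻⁴
  162–171 m: Δρ/Δz = 0.07/9 = 7.8 × 10⁻³ kg m⁻⁴
  171–205 m: Δρ/Δz = 0.62/34 = 0.018 kg m⁻⁴
  205–226 m: Δρ/Δz = 0.46/21 = 0.022 kg m⁻⁴
The largest gradient is in the 125–156 m interval — the pycnocline.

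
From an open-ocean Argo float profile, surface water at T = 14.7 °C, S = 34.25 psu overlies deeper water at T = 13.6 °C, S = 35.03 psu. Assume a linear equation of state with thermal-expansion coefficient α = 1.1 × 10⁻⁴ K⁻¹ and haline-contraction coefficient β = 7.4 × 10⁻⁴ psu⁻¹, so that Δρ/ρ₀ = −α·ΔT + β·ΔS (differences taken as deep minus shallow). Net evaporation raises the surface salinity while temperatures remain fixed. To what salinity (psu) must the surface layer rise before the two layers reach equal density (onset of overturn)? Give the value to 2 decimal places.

Neutral buoyancy requires −α(T_deep − T_surf) + β(S_deep − S_surf′) = 0.
S_surf′ = S_deep − (α/β)·ΔT = 35.03 − (1.1 × 10⁻⁴/7.4 × 10⁻⁴)·(-1.1) = 35.1935 psu.
Increase required: 35.1935 − 34.25 = 0.9435 psu.

35.19 psu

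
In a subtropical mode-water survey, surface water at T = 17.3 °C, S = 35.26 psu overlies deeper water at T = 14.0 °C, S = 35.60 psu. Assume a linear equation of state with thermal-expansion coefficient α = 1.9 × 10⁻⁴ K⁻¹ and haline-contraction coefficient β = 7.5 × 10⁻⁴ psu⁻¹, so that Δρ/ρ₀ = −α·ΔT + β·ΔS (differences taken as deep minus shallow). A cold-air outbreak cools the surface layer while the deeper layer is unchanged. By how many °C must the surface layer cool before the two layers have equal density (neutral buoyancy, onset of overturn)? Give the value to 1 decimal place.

4.6 °C

Neutral buoyancy requires Δρ = 0, i.e. −α(T_deep − T_surf′) + β(S_deep − S_surf) = 0.
T_surf′ = T_deep − (β/α)·ΔS = 14.0 − (7.5 × 10⁻⁴/1.9 × 10⁻⁴)·(+0.34) = 12.658 °C.
Cooling required: 17.3 − (12.658) = 4.642 °C.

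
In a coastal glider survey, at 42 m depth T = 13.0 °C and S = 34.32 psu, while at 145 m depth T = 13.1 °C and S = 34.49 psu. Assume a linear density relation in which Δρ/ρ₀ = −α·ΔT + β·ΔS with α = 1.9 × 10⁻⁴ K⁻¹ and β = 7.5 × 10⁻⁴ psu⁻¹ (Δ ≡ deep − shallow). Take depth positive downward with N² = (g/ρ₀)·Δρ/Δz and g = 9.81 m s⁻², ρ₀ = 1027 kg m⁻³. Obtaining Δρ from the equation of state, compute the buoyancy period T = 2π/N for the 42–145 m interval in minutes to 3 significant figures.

ΔT = +0.1 K, ΔS = +0.17 psu (deep − shallow).
Δρ/ρ₀ = −αΔT + βΔS = -1.90 × 10⁻⁵ + 1.275 × 10⁻⁴ = 1.085 × 10⁻⁴, so Δρ ≈ 0.1114 kg m⁻³.
N² = (g/ρ₀)·Δρ/Δz = g·(Δρ/ρ₀)/Δz = 9.81 × 1.085 × 10⁻⁴ / 103 = 1.0334 × 10⁻⁵ s⁻².
N = √(1.0334 × 10⁻⁵) = 3.2147 × 10⁻³ rad s⁻¹ → T = 2π/N = 1.9545 × 10³ s = 32.575 min ≈ 32.6 min.

32.6 min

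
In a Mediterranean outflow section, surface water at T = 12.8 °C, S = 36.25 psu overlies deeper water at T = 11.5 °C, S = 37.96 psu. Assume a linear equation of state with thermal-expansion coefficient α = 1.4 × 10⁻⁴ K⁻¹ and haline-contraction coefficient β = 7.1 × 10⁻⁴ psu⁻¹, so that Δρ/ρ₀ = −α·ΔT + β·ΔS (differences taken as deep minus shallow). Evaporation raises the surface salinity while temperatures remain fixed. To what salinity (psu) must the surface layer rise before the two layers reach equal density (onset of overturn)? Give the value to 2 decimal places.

38.22 psu

Neutral buoyancy requires −α(T_deep − T_surf) + β(S_deep − S_surf′) = 0.
S_surf′ = S_deep − (α/β)·ΔT = 37.96 − (1.4 × 10⁻⁴/7.1 × 10⁻⁴)·(-1.3) = 38.2163 psu.
Increase required: 38.2163 − 36.25 = 1.9663 psu.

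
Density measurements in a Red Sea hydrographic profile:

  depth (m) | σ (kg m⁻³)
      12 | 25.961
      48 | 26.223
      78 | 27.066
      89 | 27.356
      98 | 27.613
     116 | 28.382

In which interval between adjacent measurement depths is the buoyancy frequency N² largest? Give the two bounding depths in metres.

98–116 m

Compute the density gradient over each adjacent pair:
  12–48 m: Δρ/Δz = 0.262/36 = 7.3 × 10⁻³ kg m⁻⁴
  48–78 m: Δρ/Δz = 0.843/30 = 0.028 kg m⁻⁴
  78–89 m: Δρ/Δz = 0.290/11 = 0.026 kg m⁻⁴
  89–98 m: Δρ/Δz = 0.257/9 = 0.029 kg m⁻⁴
  98–116 m: Δρ/Δz = 0.769/18 = 0.043 kg m⁻⁴
The largest gradient is in the 98–116 m interval — the pycnocline.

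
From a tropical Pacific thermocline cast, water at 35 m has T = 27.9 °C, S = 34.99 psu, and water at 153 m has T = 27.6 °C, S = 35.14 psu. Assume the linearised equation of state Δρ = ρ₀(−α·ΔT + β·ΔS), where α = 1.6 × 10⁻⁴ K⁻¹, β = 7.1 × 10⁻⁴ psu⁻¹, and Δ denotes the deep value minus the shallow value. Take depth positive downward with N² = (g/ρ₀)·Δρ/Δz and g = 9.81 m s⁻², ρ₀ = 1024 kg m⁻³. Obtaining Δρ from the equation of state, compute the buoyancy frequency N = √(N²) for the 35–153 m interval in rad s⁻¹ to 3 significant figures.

ΔT = -0.3 K, ΔS = +0.15 psu (deep − shallow).
Δρ/ρ₀ = −αΔT + βΔS = 4.80 × 10⁻⁵ + 1.065 × 10⁻⁴ = 1.545 × 10⁻⁴, so Δρ ≈ 0.1582 kg m⁻³.
N² = (g/ρ₀)·Δρ/Δz = g·(Δρ/ρ₀)/Δz = 9.81 × 1.545 × 10⁻⁴ / 118 = 1.2844 × 10⁻⁵ s⁻².
N = √(1.2844 × 10⁻⁵) = 3.5839 × 10⁻³ rad s⁻¹ ≈ 3.58 × 10⁻³ rad s⁻¹.

3.58 × 10⁻³ rad s⁻¹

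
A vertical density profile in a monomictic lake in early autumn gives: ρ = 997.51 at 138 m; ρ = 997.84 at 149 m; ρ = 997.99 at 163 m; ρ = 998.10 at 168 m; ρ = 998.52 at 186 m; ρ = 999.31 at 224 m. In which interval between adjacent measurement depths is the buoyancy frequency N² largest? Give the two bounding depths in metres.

Compute the density gradient over each adjacent pair:
  138–149 m: Δρ/Δz = 0.33/11 = 0.030 kg m⁻⁴
  149–163 m: Δρ/Δz = 0.15/14 = 0.011 kg m⁻⁴
  163–168 m: Δρ/Δz = 0.11/5 = 0.022 kg m⁻⁴
  168–186 m: Δρ/Δz = 0.42/18 = 0.023 kg m⁻⁴
  186–224 m: Δρ/Δz = 0.79/38 = 0.021 kg m⁻⁴
The largest gradient is in the 138–149 m interval — the pycnocline.

138–149 m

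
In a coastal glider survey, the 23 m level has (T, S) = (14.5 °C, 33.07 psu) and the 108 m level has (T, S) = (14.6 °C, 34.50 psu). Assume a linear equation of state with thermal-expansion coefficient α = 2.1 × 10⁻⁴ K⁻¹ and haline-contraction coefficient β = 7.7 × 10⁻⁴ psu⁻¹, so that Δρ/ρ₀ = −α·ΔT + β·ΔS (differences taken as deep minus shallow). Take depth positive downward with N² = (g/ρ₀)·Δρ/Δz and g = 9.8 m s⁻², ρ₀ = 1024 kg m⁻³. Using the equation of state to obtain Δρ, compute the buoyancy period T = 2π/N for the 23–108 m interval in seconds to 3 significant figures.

563 s

ΔT = +0.1 K, ΔS = +1.43 psu (deep − shallow).
Δρ/ρ₀ = −αΔT + βΔS = -2.10 × 10⁻⁵ + 1.1011 × 10⁻³ = 1.0801 × 10⁻³, so Δρ ≈ 1.106 kg m⁻³.
N² = (g/ρ₀)·Δρ/Δz = g·(Δρ/ρ₀)/Δz = 9.8 × 1.0801 × 10⁻³ / 85 = 1.2453 × 10⁻⁴ s⁻².
N = √(1.2453 × 10⁻⁴) = 0.011159 rad s⁻¹ → T = 2π/N = 563.06 s ≈ 563 s.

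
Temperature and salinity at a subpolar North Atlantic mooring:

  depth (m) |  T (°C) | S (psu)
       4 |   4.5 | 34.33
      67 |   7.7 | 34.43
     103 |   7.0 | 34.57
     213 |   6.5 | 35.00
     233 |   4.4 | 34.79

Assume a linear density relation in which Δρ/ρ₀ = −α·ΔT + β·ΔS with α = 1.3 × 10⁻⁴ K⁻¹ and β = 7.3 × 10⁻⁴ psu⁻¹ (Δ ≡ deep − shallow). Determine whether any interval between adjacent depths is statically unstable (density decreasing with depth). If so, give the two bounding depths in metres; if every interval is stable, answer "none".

Evaluate Δρ/ρ₀ = −αΔT + βΔS across each adjacent pair:
  4–67 m: −αΔT+βΔS = −(1.3 × 10⁻⁴)(+3.2)+(7.3 × 10⁻⁴)(+0.10) = -3.4 × 10⁻⁴ → UNSTABLE
  67–103 m: −αΔT+βΔS = −(1.3 × 10⁻⁴)(-0.7)+(7.3 × 10⁻⁴)(+0.14) = 1.9 × 10⁻⁴ → stable
  103–213 m: −αΔT+βΔS = −(1.3 × 10⁻⁴)(-0.5)+(7.3 × 10⁻⁴)(+0.43) = 3.8 × 10⁻⁴ → stable
  213–233 m: −αΔT+βΔS = −(1.3 × 10⁻⁴)(-2.1)+(7.3 × 10⁻⁴)(-0.21) = 1.2 × 10⁻⁴ → stable
The 4–67 m interval has Δρ < 0: lighter water underlies denser water.

4–67 m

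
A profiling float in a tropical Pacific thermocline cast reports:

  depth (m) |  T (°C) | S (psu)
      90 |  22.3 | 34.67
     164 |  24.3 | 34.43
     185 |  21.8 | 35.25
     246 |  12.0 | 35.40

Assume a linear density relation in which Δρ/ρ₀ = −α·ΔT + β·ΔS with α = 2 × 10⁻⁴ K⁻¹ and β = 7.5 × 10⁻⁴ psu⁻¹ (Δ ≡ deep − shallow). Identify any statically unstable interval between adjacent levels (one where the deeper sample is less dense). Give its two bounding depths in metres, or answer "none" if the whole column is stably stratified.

Evaluate Δρ/ρ₀ = −αΔT + βΔS across each adjacent pair:
  90–164 m: −αΔT+βΔS = −(2 × 10⁻⁴)(+2.0)+(7.5 × 10⁻⁴)(-0.24) = -5.8 × 10⁻⁴ → UNSTABLE
  164–185 m: −αΔT+βΔS = −(2 × 10⁻⁴)(-2.5)+(7.5 × 10⁻⁴)(+0.82) = 1.1 × 10⁻³ → stable
  185–246 m: −αΔT+βΔS = −(2 × 10⁻⁴)(-9.8)+(7.5 × 10⁻⁴)(+0.15) = 2.1 × 10⁻³ → stable
The 90–164 m interval has Δρ < 0: lighter water underlies denser water.

90–164 m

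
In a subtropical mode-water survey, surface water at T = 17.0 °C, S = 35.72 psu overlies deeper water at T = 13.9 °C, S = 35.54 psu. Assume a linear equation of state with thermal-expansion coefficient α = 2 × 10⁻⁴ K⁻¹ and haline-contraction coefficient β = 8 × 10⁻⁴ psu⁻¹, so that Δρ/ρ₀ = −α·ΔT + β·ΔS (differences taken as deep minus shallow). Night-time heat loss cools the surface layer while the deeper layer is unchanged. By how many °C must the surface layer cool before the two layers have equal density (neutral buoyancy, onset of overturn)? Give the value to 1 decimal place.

2.4 °C

Neutral buoyancy requires Δρ = 0, i.e. −α(T_deep − T_surf′) + β(S_deep − S_surf) = 0.
T_surf′ = T_deep − (β/α)·ΔS = 13.9 − (8 × 10⁻⁴/2 × 10⁻⁴)·(-0.18) = 14.620 °C.
Cooling required: 17.0 − (14.620) = 2.380 °C.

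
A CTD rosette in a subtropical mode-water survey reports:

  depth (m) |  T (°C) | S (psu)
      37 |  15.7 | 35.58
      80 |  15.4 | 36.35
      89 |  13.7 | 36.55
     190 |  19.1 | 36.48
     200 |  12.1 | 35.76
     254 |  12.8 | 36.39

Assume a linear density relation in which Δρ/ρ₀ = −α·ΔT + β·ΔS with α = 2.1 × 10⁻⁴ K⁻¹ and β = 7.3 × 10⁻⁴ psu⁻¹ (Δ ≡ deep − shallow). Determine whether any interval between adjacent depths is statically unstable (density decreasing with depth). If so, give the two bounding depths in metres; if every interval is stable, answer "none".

Evaluate Δρ/ρ₀ = −αΔT + βΔS across each adjacent pair:
  37–80 m: −αΔT+βΔS = −(2.1 × 10⁻⁴)(-0.3)+(7.3 × 10⁻⁴)(+0.77) = 6.3 × 10⁻⁴ → stable
  80–89 m: −αΔT+βΔS = −(2.1 × 10⁻⁴)(-1.7)+(7.3 × 10⁻⁴)(+0.20) = 5.0 × 10⁻⁴ → stable
  89–190 m: −αΔT+βΔS = −(2.1 × 10⁻⁴)(+5.4)+(7.3 × 10⁻⁴)(-0.07) = -1.2 × 10⁻³ → UNSTABLE
  190–200 m: −αΔT+βΔS = −(2.1 × 10⁻⁴)(-7.0)+(7.3 × 10⁻⁴)(-0.72) = 9.4 × 10⁻⁴ → stable
  200–254 m: −αΔT+βΔS = −(2.1 × 10⁻⁴)(+0.7)+(7.3 × 10⁻⁴)(+0.63) = 3.1 × 10⁻⁴ → stable
The 89–190 m interval has Δρ < 0: lighter water underlies denser water.

89–190 m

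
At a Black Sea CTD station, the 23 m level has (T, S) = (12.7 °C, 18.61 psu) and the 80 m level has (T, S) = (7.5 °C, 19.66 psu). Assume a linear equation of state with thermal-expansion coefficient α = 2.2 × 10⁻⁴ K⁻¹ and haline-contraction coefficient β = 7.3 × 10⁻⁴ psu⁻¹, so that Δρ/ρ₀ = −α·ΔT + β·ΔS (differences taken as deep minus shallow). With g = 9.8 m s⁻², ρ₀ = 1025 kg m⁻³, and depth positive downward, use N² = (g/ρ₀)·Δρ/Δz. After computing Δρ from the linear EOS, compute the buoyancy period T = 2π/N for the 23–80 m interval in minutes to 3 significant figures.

ΔT = -5.2 K, ΔS = +1.05 psu (deep − shallow).
Δρ/ρ₀ = −αΔT + βΔS = 1.144 × 10⁻³ + 7.665 × 10⁻⁴ = 1.9105 × 10⁻³, so Δρ ≈ 1.958 kg m⁻³.
N² = (g/ρ₀)·Δρ/Δz = g·(Δρ/ρ₀)/Δz = 9.8 × 1.9105 × 10⁻³ / 57 = 3.2847 × 10⁻⁴ s⁻².
N = √(3.2847 × 10⁻⁴) = 0.018124 rad s⁻¹ → T = 2π/N = 346.68 s = 5.7780 min ≈ 5.78 min.

5.78 min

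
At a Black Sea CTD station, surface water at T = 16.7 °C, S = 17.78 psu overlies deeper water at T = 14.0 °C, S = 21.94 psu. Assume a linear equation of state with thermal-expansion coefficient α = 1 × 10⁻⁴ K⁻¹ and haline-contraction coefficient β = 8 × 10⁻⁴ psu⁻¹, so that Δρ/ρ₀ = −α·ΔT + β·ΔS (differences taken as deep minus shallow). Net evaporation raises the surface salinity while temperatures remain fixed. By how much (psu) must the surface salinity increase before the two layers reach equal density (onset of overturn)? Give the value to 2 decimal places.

4.50 psu

Neutral buoyancy requires −α(T_deep − T_surf) + β(S_deep − S_surf′) = 0.
S_surf′ = S_deep − (α/β)·ΔT = 21.94 − (1 × 10⁻⁴/8 × 10⁻⁴)·(-2.7) = 22.2775 psu.
Increase required: 22.2775 − 17.78 = 4.4975 psu.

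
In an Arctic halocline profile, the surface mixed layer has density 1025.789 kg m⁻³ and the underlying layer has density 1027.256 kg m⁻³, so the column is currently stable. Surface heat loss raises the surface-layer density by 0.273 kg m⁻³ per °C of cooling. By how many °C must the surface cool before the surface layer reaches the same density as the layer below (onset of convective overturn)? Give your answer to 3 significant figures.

Density deficit of the surface layer: 1027.256 − 1025.789 = 1.467 kg m⁻³.
Required change = 1.467 / 0.273 = 5.37 °C.

5.37 °C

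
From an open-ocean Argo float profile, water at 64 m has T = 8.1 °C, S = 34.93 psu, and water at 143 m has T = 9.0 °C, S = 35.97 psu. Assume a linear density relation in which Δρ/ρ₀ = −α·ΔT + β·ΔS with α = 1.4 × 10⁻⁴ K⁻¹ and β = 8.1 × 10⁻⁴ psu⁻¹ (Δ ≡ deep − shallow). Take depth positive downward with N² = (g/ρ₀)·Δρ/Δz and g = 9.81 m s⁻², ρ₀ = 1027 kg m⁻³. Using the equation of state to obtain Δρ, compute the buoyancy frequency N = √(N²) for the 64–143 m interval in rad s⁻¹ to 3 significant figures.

ΔT = +0.9 K, ΔS = +1.04 psu (deep − shallow).
Δρ/ρ₀ = −αΔT + βΔS = -1.26 × 10⁻⁴ + 8.424 × 10⁻⁴ = 7.164 × 10⁻⁴, so Δρ ≈ 0.7357 kg m⁻³.
N² = (g/ρ₀)·Δρ/Δz = g·(Δρ/ρ₀)/Δz = 9.81 × 7.164 × 10⁻⁴ / 79 = 8.8961 × 10⁻⁵ s⁻².
N = √(8.8961 × 10⁻⁵) = 9.4319 × 10⁻³ rad s⁻¹ ≈ 9.43 × 10⁻³ rad s⁻¹.

9.43 × 10⁻³ rad s⁻¹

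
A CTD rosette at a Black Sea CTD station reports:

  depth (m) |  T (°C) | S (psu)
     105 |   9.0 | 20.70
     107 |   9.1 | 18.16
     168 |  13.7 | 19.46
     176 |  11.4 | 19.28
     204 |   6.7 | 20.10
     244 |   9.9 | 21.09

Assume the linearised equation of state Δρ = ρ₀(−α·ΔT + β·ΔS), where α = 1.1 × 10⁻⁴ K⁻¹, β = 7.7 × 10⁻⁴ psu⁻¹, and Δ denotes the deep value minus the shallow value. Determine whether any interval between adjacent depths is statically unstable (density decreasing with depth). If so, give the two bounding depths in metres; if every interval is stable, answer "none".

105–107 m

Evaluate Δρ/ρ₀ = −αΔT + βΔS across each adjacent pair:
  105–107 m: −αΔT+βΔS = −(1.1 × 10⁻⁴)(+0.1)+(7.7 × 10⁻⁴)(-2.54) = -2.0 × 10⁻³ → UNSTABLE
  107–168 m: −αΔT+βΔS = −(1.1 × 10⁻⁴)(+4.6)+(7.7 × 10⁻⁴)(+1.30) = 4.9 × 10⁻⁴ → stable
  168–176 m: −αΔT+βΔS = −(1.1 × 10⁻⁴)(-2.3)+(7.7 × 10⁻⁴)(-0.18) = 1.1 × 10⁻⁴ → stable
  176–204 m: −αΔT+βΔS = −(1.1 × 10⁻⁴)(-4.7)+(7.7 × 10⁻⁴)(+0.82) = 1.1 × 10⁻³ → stable
  204–244 m: −αΔT+βΔS = −(1.1 × 10⁻⁴)(+3.2)+(7.7 × 10⁻⁴)(+0.99) = 4.1 × 10⁻⁴ → stable
The 105–107 m interval has Δρ < 0: lighter water underlies denser water.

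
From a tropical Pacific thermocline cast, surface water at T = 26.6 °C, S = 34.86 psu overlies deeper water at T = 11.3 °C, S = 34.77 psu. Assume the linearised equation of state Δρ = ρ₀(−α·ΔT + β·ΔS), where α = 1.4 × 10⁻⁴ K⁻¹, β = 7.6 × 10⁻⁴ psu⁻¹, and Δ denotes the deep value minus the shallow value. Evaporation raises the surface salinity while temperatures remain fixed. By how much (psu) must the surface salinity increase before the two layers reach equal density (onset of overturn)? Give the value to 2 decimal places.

2.73 psu

Neutral buoyancy requires −α(T_deep − T_surf) + β(S_deep − S_surf′) = 0.
S_surf′ = S_deep − (α/β)·ΔT = 34.77 − (1.4 × 10⁻⁴/7.6 × 10⁻⁴)·(-15.3) = 37.5884 psu.
Increase required: 37.5884 − 34.86 = 2.7284 psu.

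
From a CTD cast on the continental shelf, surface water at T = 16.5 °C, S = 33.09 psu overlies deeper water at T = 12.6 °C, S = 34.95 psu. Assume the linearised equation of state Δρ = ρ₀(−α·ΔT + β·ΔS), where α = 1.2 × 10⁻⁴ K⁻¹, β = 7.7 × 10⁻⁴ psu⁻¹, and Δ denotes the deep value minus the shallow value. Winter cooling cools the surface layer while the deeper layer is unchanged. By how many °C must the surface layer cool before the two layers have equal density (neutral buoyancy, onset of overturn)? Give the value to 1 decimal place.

15.8 °C

Neutral buoyancy requires Δρ = 0, i.e. −α(T_deep − T_surf′) + β(S_deep − S_surf) = 0.
T_surf′ = T_deep − (β/α)·ΔS = 12.6 − (7.7 × 10⁻⁴/1.2 × 10⁻⁴)·(+1.86) = 0.665 °C.
Cooling required: 16.5 − (0.665) = 15.835 °C.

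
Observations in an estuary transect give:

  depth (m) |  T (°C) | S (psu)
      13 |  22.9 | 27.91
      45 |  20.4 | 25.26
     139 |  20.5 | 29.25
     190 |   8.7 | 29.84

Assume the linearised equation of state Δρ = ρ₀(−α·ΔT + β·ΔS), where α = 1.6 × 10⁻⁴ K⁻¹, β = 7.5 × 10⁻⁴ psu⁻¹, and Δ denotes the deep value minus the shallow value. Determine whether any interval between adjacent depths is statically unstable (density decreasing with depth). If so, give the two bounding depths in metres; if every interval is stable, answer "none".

13–45 m

Evaluate Δρ/ρ₀ = −αΔT + βΔS across each adjacent pair:
  13–45 m: −αΔT+βΔS = −(1.6 × 10⁻⁴)(-2.5)+(7.5 × 10⁻⁴)(-2.65) = -1.6 × 10⁻³ → UNSTABLE
  45–139 m: −αΔT+βΔS = −(1.6 × 10⁻⁴)(+0.1)+(7.5 × 10⁻⁴)(+3.99) = 3.0 × 10⁻³ → stable
  139–190 m: −αΔT+βΔS = −(1.6 × 10⁻⁴)(-11.8)+(7.5 × 10⁻⁴)(+0.59) = 2.3 × 10⁻³ → stable
The 13–45 m interval has Δρ < 0: lighter water underlies denser water.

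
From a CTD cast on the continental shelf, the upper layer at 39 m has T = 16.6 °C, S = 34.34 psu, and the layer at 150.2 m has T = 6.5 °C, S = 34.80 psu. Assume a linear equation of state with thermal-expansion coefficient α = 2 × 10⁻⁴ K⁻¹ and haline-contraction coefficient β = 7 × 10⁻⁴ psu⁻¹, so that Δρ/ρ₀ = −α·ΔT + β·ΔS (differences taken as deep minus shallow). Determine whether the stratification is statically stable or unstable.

ΔT = 6.5 − 16.6 = -10.1 K and ΔS = 34.80 − 34.34 = +0.46 psu (deep − shallow).
−αΔT = 2.02 × 10⁻³; βΔS = 3.22 × 10⁻⁴; sum Δρ/ρ₀ = 2.342 × 10⁻³.
Δρ/ρ₀ > 0, so Δρ > 0: deeper water is denser → statically stable.

stable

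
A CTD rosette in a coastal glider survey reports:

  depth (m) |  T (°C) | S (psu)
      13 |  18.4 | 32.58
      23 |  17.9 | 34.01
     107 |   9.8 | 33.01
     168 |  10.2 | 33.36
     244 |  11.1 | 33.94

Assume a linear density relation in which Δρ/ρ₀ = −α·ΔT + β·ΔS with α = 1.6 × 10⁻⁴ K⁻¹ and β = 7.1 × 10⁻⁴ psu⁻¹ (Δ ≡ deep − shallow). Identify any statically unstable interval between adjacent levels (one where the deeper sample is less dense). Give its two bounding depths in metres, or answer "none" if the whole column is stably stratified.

none

Evaluate Δρ/ρ₀ = −αΔT + βΔS across each adjacent pair:
  13–23 m: −αΔT+βΔS = −(1.6 × 10⁻⁴)(-0.5)+(7.1 × 10⁻⁴)(+1.43) = 1.1 × 10⁻³ → stable
  23–107 m: −αΔT+βΔS = −(1.6 × 10⁻⁴)(-8.1)+(7.1 × 10⁻⁴)(-1.00) = 5.9 × 10⁻⁴ → stable
  107–168 m: −αΔT+βΔS = −(1.6 × 10⁻⁴)(+0.4)+(7.1 × 10⁻⁴)(+0.35) = 1.8 × 10⁻⁴ → stable
  168–244 m: −αΔT+βΔS = −(1.6 × 10⁻⁴)(+0.9)+(7.1 × 10⁻⁴)(+0.58) = 2.7 × 10⁻⁴ → stable
Every interval has Δρ > 0: the column is stably stratified throughout.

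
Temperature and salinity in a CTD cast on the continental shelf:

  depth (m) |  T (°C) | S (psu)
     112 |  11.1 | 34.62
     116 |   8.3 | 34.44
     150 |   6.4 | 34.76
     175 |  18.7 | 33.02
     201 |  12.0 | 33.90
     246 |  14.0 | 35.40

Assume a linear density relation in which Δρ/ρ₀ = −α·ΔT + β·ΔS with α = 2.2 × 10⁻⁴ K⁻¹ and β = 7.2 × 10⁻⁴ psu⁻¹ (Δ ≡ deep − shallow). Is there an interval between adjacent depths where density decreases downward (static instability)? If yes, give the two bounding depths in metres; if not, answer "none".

Evaluate Δρ/ρ₀ = −αΔT + βΔS across each adjacent pair:
  112–116 m: −αΔT+βΔS = −(2.2 × 10⁻⁴)(-2.8)+(7.2 × 10⁻⁴)(-0.18) = 4.9 × 10⁻⁴ → stable
  116–150 m: −αΔT+βΔS = −(2.2 × 10⁻⁴)(-1.9)+(7.2 × 10⁻⁴)(+0.32) = 6.5 × 10⁻⁴ → stable
  150–175 m: −αΔT+βΔS = −(2.2 × 10⁻⁴)(+12.3)+(7.2 × 10⁻⁴)(-1.74) = -4.0 × 10⁻³ → UNSTABLE
  175–201 m: −αΔT+βΔS = −(2.2 × 10⁻⁴)(-6.7)+(7.2 × 10⁻⁴)(+0.88) = 2.1 × 10⁻³ → stable
  201–246 m: −αΔT+βΔS = −(2.2 × 10⁻⁴)(+2.0)+(7.2 × 10⁻⁴)(+1.50) = 6.4 × 10⁻⁴ → stable
The 150–175 m interval has Δρ < 0: lighter water underlies denser water.

150–175 m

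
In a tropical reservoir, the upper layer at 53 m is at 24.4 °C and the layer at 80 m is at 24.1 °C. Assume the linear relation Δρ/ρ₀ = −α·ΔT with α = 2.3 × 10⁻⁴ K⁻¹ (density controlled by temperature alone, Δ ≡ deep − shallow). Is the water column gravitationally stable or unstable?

ΔT = 24.1 − 24.4 = -0.3 K, so Δρ/ρ₀ = −αΔT = 6.90 × 10⁻⁵.
Δρ/ρ₀ > 0, so Δρ > 0: deeper water is denser → statically stable.

stable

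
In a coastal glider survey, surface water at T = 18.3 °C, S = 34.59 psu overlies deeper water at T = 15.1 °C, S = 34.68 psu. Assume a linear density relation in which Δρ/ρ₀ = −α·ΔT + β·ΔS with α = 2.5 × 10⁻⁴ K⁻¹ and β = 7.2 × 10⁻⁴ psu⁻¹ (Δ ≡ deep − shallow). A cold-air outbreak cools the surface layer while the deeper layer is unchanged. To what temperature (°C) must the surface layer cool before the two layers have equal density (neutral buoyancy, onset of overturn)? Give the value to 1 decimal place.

14.8 °C

Neutral buoyancy requires Δρ = 0, i.e. −α(T_deep − T_surf′) + β(S_deep − S_surf) = 0.
T_surf′ = T_deep − (β/α)·ΔS = 15.1 − (7.2 × 10⁻⁴/2.5 × 10⁻⁴)·(+0.09) = 14.841 °C.
Cooling required: 18.3 − (14.841) = 3.459 °C.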